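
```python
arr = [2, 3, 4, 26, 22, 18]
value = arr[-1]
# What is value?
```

Trace:
`arr = [2, 3, 4, 26, 22, 18]` → arr = [2, 3, 4, 26, 22, 18]
`value = arr[-1]` → value = 18
So value = 18

Answer: 18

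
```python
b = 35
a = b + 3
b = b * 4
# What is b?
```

Trace:
`b = 35` → b = 35
`a = b + 3` → a = 38
`b = b * 4` → b = 140
So b = 140

Answer: 140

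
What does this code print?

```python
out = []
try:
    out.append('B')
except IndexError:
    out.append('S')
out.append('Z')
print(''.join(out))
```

Execution trace: 'B' (try body, no exception) → 'Z' (after the try/except). Output: BZ

Answer: BZ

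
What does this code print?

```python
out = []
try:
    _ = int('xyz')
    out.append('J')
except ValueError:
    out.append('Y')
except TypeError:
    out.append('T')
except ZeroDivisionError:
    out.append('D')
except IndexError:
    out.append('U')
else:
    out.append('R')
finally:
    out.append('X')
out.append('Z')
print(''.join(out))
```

Execution trace: 'Y' (except ValueError) → 'X' (finally) → 'Z' (after the try/except). Output: YXZ

Answer: YXZ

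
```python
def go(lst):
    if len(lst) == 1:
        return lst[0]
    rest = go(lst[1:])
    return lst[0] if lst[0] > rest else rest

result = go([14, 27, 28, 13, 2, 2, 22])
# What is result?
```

Recursive max over [14, 27, 28, 13, 2, 2, 22] = 28

Answer: 28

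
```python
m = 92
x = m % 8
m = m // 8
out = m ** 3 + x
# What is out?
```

Trace:
`m = 92` → m = 92
`x = m % 8` → x = 4
`m = m // 8` → m = 11
`out = m ** 3 + x` → out = 1335
So out = 1335

Answer: 1335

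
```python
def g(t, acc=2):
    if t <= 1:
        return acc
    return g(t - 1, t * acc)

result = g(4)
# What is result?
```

Accumulator trace (n, acc): (4, 2) -> (3, 8) -> (2, 24) -> (1, 48) -> return 48

Answer: 48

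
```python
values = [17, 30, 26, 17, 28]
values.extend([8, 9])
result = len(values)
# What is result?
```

Trace:
`values = [17, 30, 26, 17, 28]` → values = [17, 30, 26, 17, 28]
`values.extend([8, 9])` → values = [17, 30, 26, 17, 28, 8, 9]
`result = len(values)` → result = 7
So result = 7

Answer: 7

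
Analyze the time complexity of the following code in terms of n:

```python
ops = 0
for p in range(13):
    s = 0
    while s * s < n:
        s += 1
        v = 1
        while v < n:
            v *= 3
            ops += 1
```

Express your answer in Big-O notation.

Each loop level contributes: 1 × √n × log n. Multiplying the contributions gives O(√n log n).

Answer: O(√n log n)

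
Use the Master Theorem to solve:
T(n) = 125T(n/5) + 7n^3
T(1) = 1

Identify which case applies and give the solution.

a=125, b=5, f(n)=7n^3. log_5(125) = 3. Since c=3 = 3, Case 2 applies: T(n) = Θ(n^log_b(a) · log n) = O(n^3 log n).

Answer: O(n^3 log n) - Case 2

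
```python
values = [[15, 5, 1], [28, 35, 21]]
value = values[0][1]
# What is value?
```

Trace:
`values = [[15, 5, 1], [28, 35, 21]]` → values = [[15, 5, 1], [28, 35, 21]]
`value = values[0][1]` → value = 5
So value = 5

Answer: 5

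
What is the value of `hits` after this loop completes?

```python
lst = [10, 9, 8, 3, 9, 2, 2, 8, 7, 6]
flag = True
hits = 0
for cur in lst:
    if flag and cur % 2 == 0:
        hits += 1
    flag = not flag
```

Count even values at even positions
`hits` takes the values: 0 → 1 → 2 → 3

Answer: 3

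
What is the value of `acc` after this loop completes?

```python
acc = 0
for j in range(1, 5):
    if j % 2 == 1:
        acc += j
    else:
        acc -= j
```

Add odd, subtract even
`acc` takes the values: 0 → 1 → -1 → 2 → -2

Answer: -2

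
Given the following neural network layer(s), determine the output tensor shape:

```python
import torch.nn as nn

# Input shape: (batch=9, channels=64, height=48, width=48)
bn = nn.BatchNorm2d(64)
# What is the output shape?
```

Input: (9, 64, 48, 48) -> Output: (9, 64, 48, 48)

Answer: (9, 64, 48, 48)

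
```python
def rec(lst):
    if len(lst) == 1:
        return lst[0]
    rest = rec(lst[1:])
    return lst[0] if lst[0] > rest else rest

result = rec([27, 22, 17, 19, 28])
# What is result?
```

Recursive max over [27, 22, 17, 19, 28] = 28

Answer: 28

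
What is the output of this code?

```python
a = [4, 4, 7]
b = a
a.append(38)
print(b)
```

Key concept: basic list aliasing.
Step by step:
`a = [4, 4, 7]` → a = [4, 4, 7]
`b = a` → b = [4, 4, 7] (same object as a)
`a.append(38)` → a = [4, 4, 7, 38] (same object as b); b = [4, 4, 7, 38] (same object as a)
`print(b)` → prints [4, 4, 7, 38]

Answer: [4, 4, 7, 38]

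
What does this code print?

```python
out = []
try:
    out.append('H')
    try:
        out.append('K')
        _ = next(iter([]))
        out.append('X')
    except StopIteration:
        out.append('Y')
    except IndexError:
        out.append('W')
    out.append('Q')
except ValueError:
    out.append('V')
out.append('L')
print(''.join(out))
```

Execution trace: 'H' (try body) → 'K' (inner try body) → 'Y' (inner except StopIteration) → 'Q' (try body, no exception) → 'L' (after the try/except). Output: HKYQL

Answer: HKYQL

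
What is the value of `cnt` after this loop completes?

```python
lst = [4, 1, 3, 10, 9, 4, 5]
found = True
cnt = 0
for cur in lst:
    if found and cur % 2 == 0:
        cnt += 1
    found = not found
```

Count even values at even positions
`cnt` takes the values: 0 → 1

Answer: 1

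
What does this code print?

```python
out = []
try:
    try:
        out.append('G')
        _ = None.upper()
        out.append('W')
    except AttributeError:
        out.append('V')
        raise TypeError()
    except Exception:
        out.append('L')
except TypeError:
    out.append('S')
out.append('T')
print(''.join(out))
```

Execution trace: 'G' (inner try body) → 'V' (inner except AttributeError) → 'S' (outer except TypeError) → 'T' (after the try/except). Output: GVST

Answer: GVST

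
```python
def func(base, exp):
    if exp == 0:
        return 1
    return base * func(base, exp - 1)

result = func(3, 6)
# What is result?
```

func(3, 6) = 3 * 3 * 3 * 3 * 3 * 3 = 729

Answer: 729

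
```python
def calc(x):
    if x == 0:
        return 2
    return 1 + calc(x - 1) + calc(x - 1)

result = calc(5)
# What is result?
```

calc(x) = 1 + 2·calc(x-1), calc(0)=2. Closed form: (2+1)·2^5 - 1 = 95.

Answer: 95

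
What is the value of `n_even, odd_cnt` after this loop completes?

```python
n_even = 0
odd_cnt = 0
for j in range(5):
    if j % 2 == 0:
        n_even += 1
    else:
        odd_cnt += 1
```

Count evens and odds in range(5)
`n_even, odd_cnt` takes the values: (0, 0) → (1, 0) → (1, 1) → (2, 1) → (2, 2) → (3, 2)

Answer: 3, 2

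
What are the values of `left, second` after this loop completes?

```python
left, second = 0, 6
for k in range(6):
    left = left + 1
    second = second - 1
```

left goes 0→6, second goes 6→0
`left, second` takes the values: (0, 6) → (1, 6) → (1, 5) → (2, 5) → (2, 4) → (3, 4) → (3, 3) → (4, 3) → (4, 2) → (5, 2) → (5, 1) → (6, 1) → (6, 0)

Answer: 6, 0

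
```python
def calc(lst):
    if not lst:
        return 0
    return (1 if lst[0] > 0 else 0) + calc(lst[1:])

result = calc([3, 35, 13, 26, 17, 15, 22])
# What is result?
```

Count of positive elements in [3, 35, 13, 26, 17, 15, 22] = 7

Answer: 7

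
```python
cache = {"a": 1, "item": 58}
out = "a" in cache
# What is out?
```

Trace:
`cache = {"a": 1, "item": 58}` → cache = {'a': 1, 'item': 58}
`out = "a" in cache` → out = True
So out = True

Answer: True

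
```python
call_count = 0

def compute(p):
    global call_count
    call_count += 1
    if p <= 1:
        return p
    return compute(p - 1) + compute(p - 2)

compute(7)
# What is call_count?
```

Calls(p) = 1 + Calls(p-1) + Calls(p-2); Calls(0)=Calls(1)=1. For p=7 this gives 41.

Answer: 41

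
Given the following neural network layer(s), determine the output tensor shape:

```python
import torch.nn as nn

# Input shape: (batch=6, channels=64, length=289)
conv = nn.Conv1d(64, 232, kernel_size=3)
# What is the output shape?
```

Input: (6, 64, 289) -> Output: (6, 232, 287)

Answer: (6, 232, 287)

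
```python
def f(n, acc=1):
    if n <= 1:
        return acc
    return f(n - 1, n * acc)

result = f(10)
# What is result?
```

Accumulator trace (n, acc): (10, 1) -> (9, 10) -> (8, 90) -> (7, 720) -> (6, 5040) -> (5, 30240) -> (4, 151200) -> (3, 604800) -> (2, 1814400) -> (1, 3628800) -> return 3628800

Answer: 3628800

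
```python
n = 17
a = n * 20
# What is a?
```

Trace:
`n = 17` → n = 17
`a = n * 20` → a = 340
So a = 340

Answer: 340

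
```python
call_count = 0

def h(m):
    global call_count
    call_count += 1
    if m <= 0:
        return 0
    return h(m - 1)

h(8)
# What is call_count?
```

Linear recursion stepping by 1: 9 calls from m=8 down to ≤0.

Answer: 9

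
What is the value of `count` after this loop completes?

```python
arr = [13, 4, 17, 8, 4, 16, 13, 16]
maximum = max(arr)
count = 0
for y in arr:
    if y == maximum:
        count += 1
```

Count of max value 17 in [13, 4, 17, 8, 4, 16, 13, 16]
`count` takes the values: 0 → 1

Answer: 1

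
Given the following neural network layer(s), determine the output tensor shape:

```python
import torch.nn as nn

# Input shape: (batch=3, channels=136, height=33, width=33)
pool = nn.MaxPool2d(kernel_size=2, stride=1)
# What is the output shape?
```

Input: (3, 136, 33, 33) -> Output: (3, 136, 32, 32)

Answer: (3, 136, 32, 32)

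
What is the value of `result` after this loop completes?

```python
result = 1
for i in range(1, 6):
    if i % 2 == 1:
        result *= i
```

Product of odd numbers 1 to 5
`result` takes the values: 1 → 3 → 15

Answer: 15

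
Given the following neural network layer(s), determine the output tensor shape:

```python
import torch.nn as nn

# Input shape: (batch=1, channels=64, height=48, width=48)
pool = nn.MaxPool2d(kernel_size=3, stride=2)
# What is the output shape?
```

Input: (1, 64, 48, 48) -> Output: (1, 64, 23, 23)

Answer: (1, 64, 23, 23)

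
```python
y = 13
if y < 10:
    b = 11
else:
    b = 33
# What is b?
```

Trace:
`y = 13` → y = 13
`if y < 10: ...` → y < 10 is False, take else branch → b = 33
So b = 33

Answer: 33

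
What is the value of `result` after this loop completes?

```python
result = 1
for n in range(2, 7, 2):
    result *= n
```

Product of even numbers 2 to 6
`result` takes the values: 1 → 2 → 8 → 48

Answer: 48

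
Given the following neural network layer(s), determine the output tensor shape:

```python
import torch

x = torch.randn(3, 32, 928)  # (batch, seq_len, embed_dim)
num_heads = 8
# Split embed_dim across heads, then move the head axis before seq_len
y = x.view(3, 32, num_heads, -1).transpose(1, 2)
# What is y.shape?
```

Input: (3, 32, 928) -> head_dim = 928 // 8 = 116; after view: (3, 32, 8, 116) -> after transpose(1, 2): (3, 8, 32, 116) -> Output: (3, 8, 32, 116)

Answer: (3, 8, 32, 116)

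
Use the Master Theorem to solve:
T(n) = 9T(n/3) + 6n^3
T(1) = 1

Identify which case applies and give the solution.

a=9, b=3, f(n)=6n^3. log_3(9) = 2. Since c=3 > 2 and the regularity condition holds (9(n/3)^3 = (9/3^3)n^3 with 9/3^3 < 1), Case 3 applies: T(n) = Θ(f(n)) = O(n^3).

Answer: O(n^3) - Case 3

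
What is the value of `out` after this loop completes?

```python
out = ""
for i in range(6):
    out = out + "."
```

Repeat '.' 6 times
`out` takes the values: "" → "." → ".." → "..." → "...." → "....." → "......"

Answer: "......"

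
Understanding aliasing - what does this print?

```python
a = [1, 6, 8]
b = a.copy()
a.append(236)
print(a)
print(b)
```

Key concept: list.copy() creates independent copy.
Step by step:
`a = [1, 6, 8]` → a = [1, 6, 8]
`b = a.copy()` → b = [1, 6, 8]
`a.append(236)` → a = [1, 6, 8, 236]
`print(a)` → prints [1, 6, 8, 236]
`print(b)` → prints [1, 6, 8]

Answer:
[1, 6, 8, 236]
[1, 6, 8]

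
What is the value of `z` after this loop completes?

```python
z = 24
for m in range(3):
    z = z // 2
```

Halve 3 times: 24 // 2^3 = 3
`z` takes the values: 24 → 12 → 6 → 3

Answer: 3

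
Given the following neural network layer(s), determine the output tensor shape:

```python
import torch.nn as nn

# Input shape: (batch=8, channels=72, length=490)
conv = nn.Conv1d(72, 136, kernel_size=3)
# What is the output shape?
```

Input: (8, 72, 490) -> Output: (8, 136, 488)

Answer: (8, 136, 488)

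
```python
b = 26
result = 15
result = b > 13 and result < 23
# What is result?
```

Trace:
`b = 26` → b = 26
`result = 15` → result = 15
`result = b > 13 and result < 23` → result = True
So result = True

Answer: True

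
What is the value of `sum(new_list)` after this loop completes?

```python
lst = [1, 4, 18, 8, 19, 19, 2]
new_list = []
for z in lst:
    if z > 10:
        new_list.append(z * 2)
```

Sum of doubled values > 10
`new_list` takes the values: [] → [36] → [36, 38] → [36, 38, 38]
So `sum(new_list)` = 112

Answer: 112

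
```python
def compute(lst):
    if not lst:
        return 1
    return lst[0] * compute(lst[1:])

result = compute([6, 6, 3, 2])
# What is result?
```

Product over [6, 6, 3, 2] = 6 * 6 * 3 * 2 = 216

Answer: 216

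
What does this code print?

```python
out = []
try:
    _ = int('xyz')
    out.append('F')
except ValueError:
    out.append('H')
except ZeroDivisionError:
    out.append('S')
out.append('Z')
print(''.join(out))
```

Execution trace: 'H' (except ValueError) → 'Z' (after the try/except). Output: HZ

Answer: HZ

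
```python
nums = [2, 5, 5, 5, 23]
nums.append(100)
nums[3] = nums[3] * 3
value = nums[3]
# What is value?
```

Trace:
`nums = [2, 5, 5, 5, 23]` → nums = [2, 5, 5, 5, 23]
`nums.append(100)` → nums = [2, 5, 5, 5, 23, 100]
`nums[3] = nums[3] * 3` → nums = [2, 5, 5, 15, 23, 100]
`value = nums[3]` → value = 15
So value = 15

Answer: 15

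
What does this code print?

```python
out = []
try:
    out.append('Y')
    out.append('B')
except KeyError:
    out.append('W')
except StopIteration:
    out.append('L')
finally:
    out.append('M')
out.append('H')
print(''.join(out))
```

Execution trace: 'Y' (try body) → 'B' (try body, no exception) → 'M' (finally) → 'H' (after the try/except). Output: YBMH

Answer: YBMH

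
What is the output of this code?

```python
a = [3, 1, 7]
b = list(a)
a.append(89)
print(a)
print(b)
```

Key concept: list() constructor creates copy.
Step by step:
`a = [3, 1, 7]` → a = [3, 1, 7]
`b = list(a)` → b = [3, 1, 7]
`a.append(89)` → a = [3, 1, 7, 89]
`print(a)` → prints [3, 1, 7, 89]
`print(b)` → prints [3, 1, 7]

Answer:
[3, 1, 7, 89]
[3, 1, 7]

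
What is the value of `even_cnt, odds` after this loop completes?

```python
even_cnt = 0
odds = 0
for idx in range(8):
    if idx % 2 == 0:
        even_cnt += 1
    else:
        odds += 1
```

Count evens and odds in range(8)
`even_cnt, odds` takes the values: (0, 0) → (1, 0) → (1, 1) → (2, 1) → (2, 2) → (3, 2) → (3, 3) → (4, 3) → (4, 4)

Answer: 4, 4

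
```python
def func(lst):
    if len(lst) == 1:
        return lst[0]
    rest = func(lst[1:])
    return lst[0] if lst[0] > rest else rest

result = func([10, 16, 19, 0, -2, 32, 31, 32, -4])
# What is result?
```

Recursive max over [10, 16, 19, 0, -2, 32, 31, 32, -4] = 32

Answer: 32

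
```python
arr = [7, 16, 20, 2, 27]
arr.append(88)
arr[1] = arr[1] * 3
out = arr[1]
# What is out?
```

Trace:
`arr = [7, 16, 20, 2, 27]` → arr = [7, 16, 20, 2, 27]
`arr.append(88)` → arr = [7, 16, 20, 2, 27, 88]
`arr[1] = arr[1] * 3` → arr = [7, 48, 20, 2, 27, 88]
`out = arr[1]` → out = 48
So out = 48

Answer: 48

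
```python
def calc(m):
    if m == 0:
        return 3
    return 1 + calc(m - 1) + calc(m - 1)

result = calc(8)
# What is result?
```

calc(m) = 1 + 2·calc(m-1), calc(0)=3. Closed form: (3+1)·2^8 - 1 = 1023.

Answer: 1023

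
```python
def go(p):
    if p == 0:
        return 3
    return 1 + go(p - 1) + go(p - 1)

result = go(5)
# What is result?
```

go(p) = 1 + 2·go(p-1), go(0)=3. Closed form: (3+1)·2^5 - 1 = 127.

Answer: 127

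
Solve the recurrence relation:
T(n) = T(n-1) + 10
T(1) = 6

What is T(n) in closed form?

Unrolling: T(n) = T(1) + 10·(n-1) = 6 + 10(n-1) = 10n - 4.

Answer: T(n) = 10n - 4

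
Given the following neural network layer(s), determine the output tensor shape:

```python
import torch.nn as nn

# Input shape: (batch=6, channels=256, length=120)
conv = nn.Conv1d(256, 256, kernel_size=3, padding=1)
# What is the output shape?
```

Input: (6, 256, 120) -> Output: (6, 256, 120)

Answer: (6, 256, 120)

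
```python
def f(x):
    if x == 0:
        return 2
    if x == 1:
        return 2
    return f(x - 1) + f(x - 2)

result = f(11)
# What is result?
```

Build up from base cases: f(0)=2, f(1)=2, f(2)=4, f(3)=6, f(4)=10, f(5)=16, f(6)=26, ..., f(11)=288

Answer: 288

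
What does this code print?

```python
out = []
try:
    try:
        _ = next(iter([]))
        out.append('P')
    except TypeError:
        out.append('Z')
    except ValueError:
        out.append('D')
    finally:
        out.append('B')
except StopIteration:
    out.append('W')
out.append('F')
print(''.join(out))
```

Execution trace: 'B' (finally) → 'W' (outer except StopIteration) → 'F' (after the try/except). Output: BWF

Answer: BWF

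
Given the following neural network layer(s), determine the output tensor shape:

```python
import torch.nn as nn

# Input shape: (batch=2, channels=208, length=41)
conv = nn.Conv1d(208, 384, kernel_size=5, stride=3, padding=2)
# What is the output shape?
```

Input: (2, 208, 41) -> Output: (2, 384, 14)

Answer: (2, 384, 14)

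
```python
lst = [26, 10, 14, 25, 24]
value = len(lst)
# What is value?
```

Trace:
`lst = [26, 10, 14, 25, 24]` → lst = [26, 10, 14, 25, 24]
`value = len(lst)` → value = 5
So value = 5

Answer: 5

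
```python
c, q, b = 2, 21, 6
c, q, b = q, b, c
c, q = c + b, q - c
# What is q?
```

Trace:
`c, q, b = 2, 21, 6` → c = 2; q = 21; b = 6
`c, q, b = q, b, c` → c = 21; q = 6; b = 2
`c, q = c + b, q - c` → c = 23; q = -15
So q = -15

Answer: -15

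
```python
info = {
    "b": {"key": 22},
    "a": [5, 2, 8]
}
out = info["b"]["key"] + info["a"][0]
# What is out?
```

Trace:
`info = { ...` → info = {'b': {'key': 22}, 'a': [5, 2, 8]}
`out = info["b"]["key"] + info["a"][0]` → out = 27
So out = 27

Answer: 27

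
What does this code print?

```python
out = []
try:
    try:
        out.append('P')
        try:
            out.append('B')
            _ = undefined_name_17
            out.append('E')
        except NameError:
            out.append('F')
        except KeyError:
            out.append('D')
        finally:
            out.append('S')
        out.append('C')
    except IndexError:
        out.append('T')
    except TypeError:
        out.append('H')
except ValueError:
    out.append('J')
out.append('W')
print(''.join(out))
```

Execution trace: 'P' (try body) → 'B' (inner try body) → 'F' (inner except NameError) → 'S' (inner finally) → 'C' (try body, no exception) → 'W' (after the try/except). Output: PBFSCW

Answer: PBFSCW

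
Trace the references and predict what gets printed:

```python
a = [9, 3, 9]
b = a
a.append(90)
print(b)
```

Key concept: basic list aliasing.
Step by step:
`a = [9, 3, 9]` → a = [9, 3, 9]
`b = a` → b = [9, 3, 9] (same object as a)
`a.append(90)` → a = [9, 3, 9, 90] (same object as b); b = [9, 3, 9, 90] (same object as a)
`print(b)` → prints [9, 3, 9, 90]

Answer: [9, 3, 9, 90]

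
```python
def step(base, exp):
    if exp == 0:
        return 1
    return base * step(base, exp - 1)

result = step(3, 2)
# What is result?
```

step(3, 2) = 3 * 3 = 9

Answer: 9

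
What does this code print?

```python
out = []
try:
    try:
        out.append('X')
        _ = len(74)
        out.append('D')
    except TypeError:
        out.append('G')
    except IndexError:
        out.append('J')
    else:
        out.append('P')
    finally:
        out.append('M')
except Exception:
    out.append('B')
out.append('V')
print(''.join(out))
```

Execution trace: 'X' (inner try body) → 'G' (inner except TypeError) → 'M' (inner finally) → 'V' (after the try/except). Output: XGMV

Answer: XGMV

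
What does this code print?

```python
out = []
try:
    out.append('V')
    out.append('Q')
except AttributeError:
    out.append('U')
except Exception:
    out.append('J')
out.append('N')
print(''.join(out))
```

Execution trace: 'V' (try body) → 'Q' (try body, no exception) → 'N' (after the try/except). Output: VQN

Answer: VQN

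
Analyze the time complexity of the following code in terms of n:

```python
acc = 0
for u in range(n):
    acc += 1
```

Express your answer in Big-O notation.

Each loop level contributes: n. Multiplying the contributions gives O(n).

Answer: O(n)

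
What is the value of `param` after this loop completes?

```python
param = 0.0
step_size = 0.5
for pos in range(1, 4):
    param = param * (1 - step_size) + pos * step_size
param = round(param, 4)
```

Moving average with lr=0.5
`param` takes the values: 0.0 → 0.5 → 1.25 → 2.125

Answer: 2.125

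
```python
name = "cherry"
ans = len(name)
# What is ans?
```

Trace:
`name = "cherry"` → name = 'cherry'
`ans = len(name)` → ans = 6
So ans = 6

Answer: 6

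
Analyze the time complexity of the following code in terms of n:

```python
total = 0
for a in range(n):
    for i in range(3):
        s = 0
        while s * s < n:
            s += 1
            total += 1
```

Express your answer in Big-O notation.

Each loop level contributes: n × 1 × √n. Multiplying the contributions gives O(n√n).

Answer: O(n√n)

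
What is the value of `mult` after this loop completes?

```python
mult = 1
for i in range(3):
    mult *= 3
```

3^3 = 27
`mult` takes the values: 1 → 3 → 9 → 27

Answer: 27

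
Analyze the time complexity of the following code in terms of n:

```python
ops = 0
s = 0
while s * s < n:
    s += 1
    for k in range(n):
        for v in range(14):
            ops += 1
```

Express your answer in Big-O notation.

Each loop level contributes: √n × n × 1. Multiplying the contributions gives O(n√n).

Answer: O(n√n)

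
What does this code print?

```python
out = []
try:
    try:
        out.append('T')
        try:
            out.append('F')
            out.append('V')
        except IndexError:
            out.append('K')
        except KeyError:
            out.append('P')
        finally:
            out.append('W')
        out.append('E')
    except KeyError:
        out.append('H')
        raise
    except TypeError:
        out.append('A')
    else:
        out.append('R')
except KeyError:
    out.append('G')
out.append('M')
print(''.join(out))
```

Execution trace: 'T' (try body) → 'F' (inner try body) → 'V' (inner try body, no exception) → 'W' (inner finally) → 'E' (try body, no exception) → 'R' (else) → 'M' (after the try/except). Output: TFVWERM

Answer: TFVWERM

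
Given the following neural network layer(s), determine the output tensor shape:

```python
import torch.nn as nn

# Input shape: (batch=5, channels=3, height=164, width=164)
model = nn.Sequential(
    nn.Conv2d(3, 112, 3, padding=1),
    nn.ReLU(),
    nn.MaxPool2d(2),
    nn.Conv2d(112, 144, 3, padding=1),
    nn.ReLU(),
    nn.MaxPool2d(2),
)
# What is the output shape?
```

Input: (5, 3, 164, 164) -> after first Conv2d: (5, 112, 164, 164) -> after first MaxPool2d: (5, 112, 82, 82) -> after second Conv2d: (5, 144, 82, 82) -> Output: (5, 144, 41, 41)

Answer: (5, 144, 41, 41)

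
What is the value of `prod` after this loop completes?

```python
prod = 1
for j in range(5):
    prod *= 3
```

3^5 = 243
`prod` takes the values: 1 → 3 → 9 → 27 → 81 → 243

Answer: 243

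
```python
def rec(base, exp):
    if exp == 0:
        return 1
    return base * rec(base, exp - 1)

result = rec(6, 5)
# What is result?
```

rec(6, 5) = 6 * 6 * 6 * 6 * 6 = 7776

Answer: 7776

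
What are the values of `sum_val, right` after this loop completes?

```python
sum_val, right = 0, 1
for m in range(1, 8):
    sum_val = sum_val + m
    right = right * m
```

Sum and factorial of 1 to 7
`sum_val, right` takes the values: (0, 1) → (1, 1) → (3, 1) → (3, 2) → (6, 2) → (6, 6) → (10, 6) → (10, 24) → (15, 24) → (15, 120) → (21, 120) → (21, 720) → (28, 720) → (28, 5040)

Answer: 28, 5040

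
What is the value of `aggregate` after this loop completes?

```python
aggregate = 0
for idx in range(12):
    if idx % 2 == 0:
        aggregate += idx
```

Sum of even numbers 0 to 11
`aggregate` takes the values: 0 → 2 → 6 → 12 → 20 → 30

Answer: 30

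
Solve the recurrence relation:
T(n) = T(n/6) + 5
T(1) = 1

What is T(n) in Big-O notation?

Each step divides n by 6 and adds 5. After log_6(n) steps we reach T(1)=1. So T(n) = 5·log_6(n) + 1 = O(log n).

Answer: O(log n)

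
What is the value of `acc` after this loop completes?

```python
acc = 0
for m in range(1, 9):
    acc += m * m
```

Sum of squares 1² to 8² = 204
`acc` takes the values: 0 → 1 → 5 → 14 → 30 → 55 → 91 → 140 → 204

Answer: 204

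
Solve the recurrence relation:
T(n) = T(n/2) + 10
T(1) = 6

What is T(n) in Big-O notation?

Each step divides n by 2 and adds 10. After log_2(n) steps we reach T(1)=6. So T(n) = 10·log_2(n) + 6 = O(log n).

Answer: O(log n)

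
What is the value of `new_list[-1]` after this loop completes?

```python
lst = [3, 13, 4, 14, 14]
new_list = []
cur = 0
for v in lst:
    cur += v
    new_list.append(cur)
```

Cumulative sum ends at 48
`new_list` takes the values: [] → [3] → [3, 16] → [3, 16, 20] → [3, 16, 20, 34] → [3, 16, 20, 34, 48]
So `new_list[-1]` = 48

Answer: 48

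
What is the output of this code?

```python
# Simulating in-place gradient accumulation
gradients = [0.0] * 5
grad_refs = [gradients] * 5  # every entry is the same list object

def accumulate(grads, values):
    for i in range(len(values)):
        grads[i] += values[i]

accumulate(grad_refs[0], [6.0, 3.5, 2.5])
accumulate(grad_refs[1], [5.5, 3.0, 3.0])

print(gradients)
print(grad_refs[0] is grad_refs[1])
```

Key concept: gradient accumulation aliasing.
Step by step:
`gradients = [0.0] * 5` → gradients = [0.0, 0.0, 0.0, 0.0, 0.0]
`grad_refs = [gradients] * 5` → grad_refs = [[0.0, 0.0, 0.0, 0.0, 0.0], [0.0, 0.0, 0.0, 0.0, 0.0], [0.0, 0.0, 0.0, 0.0, 0.0], [0.0, 0.0, 0.0, 0.0, 0.0], [0.0, 0.0, 0.0, 0.0, 0.0]]
`accumulate(grad_refs[0], [6.0, 3.5, 2.5])` → gradients = [6.0, 3.5, 2.5, 0.0, 0.0]; grad_refs = [[6.0, 3.5, 2.5, 0.0, 0.0], [6.0, 3.5, 2.5, 0.0, 0.0], [6.0, 3.5, 2.5, 0.0, 0.0], [6.0, 3.5, 2.5, 0.0, 0.0], [6.0, 3.5, 2.5, 0.0, 0.0]]
`accumulate(grad_refs[1], [5.5, 3.0, 3.0])` → gradients = [11.5, 6.5, 5.5, 0.0, 0.0]; grad_refs = [[11.5, 6.5, 5.5, 0.0, 0.0], [11.5, 6.5, 5.5, 0.0, 0.0], [11.5, 6.5, 5.5, 0.0, 0.0], [11.5, 6.5, 5.5, 0.0, 0.0], [11.5, 6.5, 5.5, 0.0, 0.0]]
`print(gradients)` → prints [11.5, 6.5, 5.5, 0.0, 0.0]
`print(grad_refs[0] is grad_refs[1])` → prints True

Answer:
[11.5, 6.5, 5.5, 0.0, 0.0]
True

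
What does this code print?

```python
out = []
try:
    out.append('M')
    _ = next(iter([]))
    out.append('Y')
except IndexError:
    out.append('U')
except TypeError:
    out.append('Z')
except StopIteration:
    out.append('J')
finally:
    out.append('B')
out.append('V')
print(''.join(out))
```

Execution trace: 'M' (try body) → 'J' (except StopIteration) → 'B' (finally) → 'V' (after the try/except). Output: MJBV

Answer: MJBV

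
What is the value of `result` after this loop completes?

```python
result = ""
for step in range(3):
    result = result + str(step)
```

Concatenate digits 0 to 2
`result` takes the values: "" → "0" → "01" → "012"

Answer: "012"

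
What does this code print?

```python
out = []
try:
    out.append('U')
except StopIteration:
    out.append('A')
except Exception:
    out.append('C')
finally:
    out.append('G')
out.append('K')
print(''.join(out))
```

Execution trace: 'U' (try body, no exception) → 'G' (finally) → 'K' (after the try/except). Output: UGK

Answer: UGK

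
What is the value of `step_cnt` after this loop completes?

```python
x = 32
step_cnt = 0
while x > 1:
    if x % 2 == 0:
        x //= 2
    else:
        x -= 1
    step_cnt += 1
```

Steps to reduce 32 to 1
`step_cnt` takes the values: 0 → 1 → 2 → 3 → 4 → 5

Answer: 5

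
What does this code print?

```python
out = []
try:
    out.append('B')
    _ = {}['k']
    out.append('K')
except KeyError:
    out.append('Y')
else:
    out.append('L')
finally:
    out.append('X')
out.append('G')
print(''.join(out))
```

Execution trace: 'B' (try body) → 'Y' (except KeyError) → 'X' (finally) → 'G' (after the try/except). Output: BYXG

Answer: BYXG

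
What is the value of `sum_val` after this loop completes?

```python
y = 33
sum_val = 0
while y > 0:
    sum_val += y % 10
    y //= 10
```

Sum digits of 33
`sum_val` takes the values: 0 → 3 → 6

Answer: 6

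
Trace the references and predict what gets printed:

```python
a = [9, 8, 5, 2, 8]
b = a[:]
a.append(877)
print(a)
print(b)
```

Key concept: slice [:] creates copy.
Step by step:
`a = [9, 8, 5, 2, 8]` → a = [9, 8, 5, 2, 8]
`b = a[:]` → b = [9, 8, 5, 2, 8]
`a.append(877)` → a = [9, 8, 5, 2, 8, 877]
`print(a)` → prints [9, 8, 5, 2, 8, 877]
`print(b)` → prints [9, 8, 5, 2, 8]

Answer:
[9, 8, 5, 2, 8, 877]
[9, 8, 5, 2, 8]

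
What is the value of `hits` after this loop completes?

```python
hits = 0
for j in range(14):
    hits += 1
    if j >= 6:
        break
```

Loop breaks when j reaches 6, hits is 7
`hits` takes the values: 0 → 1 → 2 → 3 → 4 → 5 → 6 → 7

Answer: 7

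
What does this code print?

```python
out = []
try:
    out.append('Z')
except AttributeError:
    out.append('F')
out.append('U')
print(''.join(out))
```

Execution trace: 'Z' (try body, no exception) → 'U' (after the try/except). Output: ZU

Answer: ZU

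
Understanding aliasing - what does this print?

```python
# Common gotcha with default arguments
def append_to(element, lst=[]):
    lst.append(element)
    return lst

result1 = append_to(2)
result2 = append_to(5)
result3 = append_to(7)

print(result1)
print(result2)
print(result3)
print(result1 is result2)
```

Key concept: mutable default argument gotcha.
Step by step:
`result1 = append_to(2)` → result1 = [2]
`result2 = append_to(5)` → result1 = [2, 5] (same object as result2); result2 = [2, 5] (same object as result1)
`result3 = append_to(7)` → result1 = [2, 5, 7] (same object as result2, result3); result2 = [2, 5, 7] (same object as result1, result3); result3 = [2, 5, 7] (same object as result1, result2)
`print(result1)` → prints [2, 5, 7]
`print(result2)` → prints [2, 5, 7]
`print(result3)` → prints [2, 5, 7]
`print(result1 is result2)` → prints True

Answer:
[2, 5, 7]
[2, 5, 7]
[2, 5, 7]
True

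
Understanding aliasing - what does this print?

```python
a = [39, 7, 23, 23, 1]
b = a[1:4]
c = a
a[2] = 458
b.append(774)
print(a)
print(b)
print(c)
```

Key concept: slice vs alias.
Step by step:
`a = [39, 7, 23, 23, 1]` → a = [39, 7, 23, 23, 1]
`b = a[1:4]` → b = [7, 23, 23]
`c = a` → c = [39, 7, 23, 23, 1] (same object as a)
`a[2] = 458` → a = [39, 7, 458, 23, 1] (same object as c); c = [39, 7, 458, 23, 1] (same object as a)
`b.append(774)` → b = [7, 23, 23, 774]
`print(a)` → prints [39, 7, 458, 23, 1]
`print(b)` → prints [7, 23, 23, 774]
`print(c)` → prints [39, 7, 458, 23, 1]

Answer:
[39, 7, 458, 23, 1]
[7, 23, 23, 774]
[39, 7, 458, 23, 1]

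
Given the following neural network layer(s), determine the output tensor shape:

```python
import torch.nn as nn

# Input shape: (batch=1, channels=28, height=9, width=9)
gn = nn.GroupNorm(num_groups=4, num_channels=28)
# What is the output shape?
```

Input: (1, 28, 9, 9) -> Output: (1, 28, 9, 9)

Answer: (1, 28, 9, 9)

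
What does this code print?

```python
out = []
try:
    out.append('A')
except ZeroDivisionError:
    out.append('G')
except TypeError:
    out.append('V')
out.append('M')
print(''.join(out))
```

Execution trace: 'A' (try body, no exception) → 'M' (after the try/except). Output: AM

Answer: AM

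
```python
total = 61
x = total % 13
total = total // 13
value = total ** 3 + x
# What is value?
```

Trace:
`total = 61` → total = 61
`x = total % 13` → x = 9
`total = total // 13` → total = 4
`value = total ** 3 + x` → value = 73
So value = 73

Answer: 73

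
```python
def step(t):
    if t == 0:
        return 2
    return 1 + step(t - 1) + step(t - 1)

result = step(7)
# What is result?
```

step(t) = 1 + 2·step(t-1), step(0)=2. Closed form: (2+1)·2^7 - 1 = 383.

Answer: 383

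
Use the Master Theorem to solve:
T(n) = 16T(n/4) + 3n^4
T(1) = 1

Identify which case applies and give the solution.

a=16, b=4, f(n)=3n^4. log_4(16) = 2. Since c=4 > 2 and the regularity condition holds (16(n/4)^4 = (16/4^4)n^4 with 16/4^4 < 1), Case 3 applies: T(n) = Θ(f(n)) = O(n^4).

Answer: O(n^4) - Case 3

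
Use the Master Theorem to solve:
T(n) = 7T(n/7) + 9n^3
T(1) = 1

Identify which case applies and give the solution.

a=7, b=7, f(n)=9n^3. log_7(7) = 1. Since c=3 > 1 and the regularity condition holds (7(n/7)^3 = (7/7^3)n^3 with 7/7^3 < 1), Case 3 applies: T(n) = Θ(f(n)) = O(n^3).

Answer: O(n^3) - Case 3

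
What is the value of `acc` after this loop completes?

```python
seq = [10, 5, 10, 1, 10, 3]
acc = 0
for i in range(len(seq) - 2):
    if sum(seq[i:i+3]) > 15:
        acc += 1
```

Count windows with sum > 15
`acc` takes the values: 0 → 1 → 2 → 3

Answer: 3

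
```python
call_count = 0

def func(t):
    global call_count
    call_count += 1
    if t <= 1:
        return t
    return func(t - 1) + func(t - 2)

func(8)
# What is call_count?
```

Calls(t) = 1 + Calls(t-1) + Calls(t-2); Calls(0)=Calls(1)=1. For t=8 this gives 67.

Answer: 67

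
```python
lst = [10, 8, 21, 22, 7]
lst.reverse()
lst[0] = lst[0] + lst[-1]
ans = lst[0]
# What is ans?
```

Trace:
`lst = [10, 8, 21, 22, 7]` → lst = [10, 8, 21, 22, 7]
`lst.reverse()` → lst = [7, 22, 21, 8, 10]
`lst[0] = lst[0] + lst[-1]` → lst = [17, 22, 21, 8, 10]
`ans = lst[0]` → ans = 17
So ans = 17

Answer: 17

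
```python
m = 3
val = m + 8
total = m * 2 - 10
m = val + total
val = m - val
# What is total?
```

Trace:
`m = 3` → m = 3
`val = m + 8` → val = 11
`total = m * 2 - 10` → total = -4
`m = val + total` → m = 7
`val = m - val` → val = -4
So total = -4

Answer: -4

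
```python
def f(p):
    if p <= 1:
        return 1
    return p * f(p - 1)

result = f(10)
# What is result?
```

f(10) = 10 * 9 * 8 * 7 * 6 * 5 * 4 * 3 * 2 * 1 = 3628800

Answer: 3628800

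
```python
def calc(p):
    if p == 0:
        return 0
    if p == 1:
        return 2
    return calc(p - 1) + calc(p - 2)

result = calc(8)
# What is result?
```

Build up from base cases: calc(0)=0, calc(1)=2, calc(2)=2, calc(3)=4, calc(4)=6, calc(5)=10, calc(6)=16, ..., calc(8)=42

Answer: 42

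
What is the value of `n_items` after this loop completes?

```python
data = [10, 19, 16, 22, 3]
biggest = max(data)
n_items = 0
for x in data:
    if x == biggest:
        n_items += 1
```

Count of max value 22 in [10, 19, 16, 22, 3]
`n_items` takes the values: 0 → 1

Answer: 1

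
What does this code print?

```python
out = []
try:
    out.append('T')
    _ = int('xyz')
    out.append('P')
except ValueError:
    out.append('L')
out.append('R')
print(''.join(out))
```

Execution trace: 'T' (try body) → 'L' (except ValueError) → 'R' (after the try/except). Output: TLR

Answer: TLR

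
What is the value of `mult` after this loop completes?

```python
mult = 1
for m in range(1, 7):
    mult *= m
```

6! = 720
`mult` takes the values: 1 → 2 → 6 → 24 → 120 → 720

Answer: 720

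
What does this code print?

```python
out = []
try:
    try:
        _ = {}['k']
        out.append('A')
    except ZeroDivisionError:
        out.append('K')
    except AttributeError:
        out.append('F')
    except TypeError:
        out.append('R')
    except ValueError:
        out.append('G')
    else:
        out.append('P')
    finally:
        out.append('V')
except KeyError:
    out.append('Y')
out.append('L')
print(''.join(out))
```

Execution trace: 'V' (finally) → 'Y' (outer except KeyError) → 'L' (after the try/except). Output: VYL

Answer: VYL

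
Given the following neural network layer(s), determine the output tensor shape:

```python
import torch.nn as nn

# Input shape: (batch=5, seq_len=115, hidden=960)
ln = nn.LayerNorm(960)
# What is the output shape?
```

Input: (5, 115, 960) -> Output: (5, 115, 960)

Answer: (5, 115, 960)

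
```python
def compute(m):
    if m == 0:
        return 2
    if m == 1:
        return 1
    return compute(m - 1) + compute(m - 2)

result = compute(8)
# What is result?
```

Build up from base cases: compute(0)=2, compute(1)=1, compute(2)=3, compute(3)=4, compute(4)=7, compute(5)=11, compute(6)=18, ..., compute(8)=47

Answer: 47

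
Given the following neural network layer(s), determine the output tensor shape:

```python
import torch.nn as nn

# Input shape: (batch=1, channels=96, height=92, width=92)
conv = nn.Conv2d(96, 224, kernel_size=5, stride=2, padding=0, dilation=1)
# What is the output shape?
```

Input: (1, 96, 92, 92) -> Output: (1, 224, 44, 44)

Answer: (1, 224, 44, 44)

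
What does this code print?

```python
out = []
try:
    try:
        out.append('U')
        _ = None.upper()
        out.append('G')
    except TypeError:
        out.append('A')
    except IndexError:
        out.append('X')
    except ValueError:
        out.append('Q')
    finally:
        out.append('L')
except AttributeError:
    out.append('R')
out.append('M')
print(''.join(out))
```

Execution trace: 'U' (inner try body) → 'L' (inner finally) → 'R' (outer except AttributeError) → 'M' (after the try/except). Output: ULRM

Answer: ULRM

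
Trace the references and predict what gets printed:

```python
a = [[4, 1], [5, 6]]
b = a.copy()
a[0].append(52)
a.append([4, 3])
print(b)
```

Key concept: shallow copy with nested lists.
Step by step:
`a = [[4, 1], [5, 6]]` → a = [[4, 1], [5, 6]]
`b = a.copy()` → b = [[4, 1], [5, 6]]
`a[0].append(52)` → a = [[4, 1, 52], [5, 6]]; b = [[4, 1, 52], [5, 6]]
`a.append([4, 3])` → a = [[4, 1, 52], [5, 6], [4, 3]]
`print(b)` → prints [[4, 1, 52], [5, 6]]

Answer: [[4, 1, 52], [5, 6]]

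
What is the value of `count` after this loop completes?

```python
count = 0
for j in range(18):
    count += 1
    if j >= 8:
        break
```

Loop breaks when j reaches 8, count is 9
`count` takes the values: 0 → 1 → 2 → 3 → 4 → 5 → 6 → 7 → 8 → 9

Answer: 9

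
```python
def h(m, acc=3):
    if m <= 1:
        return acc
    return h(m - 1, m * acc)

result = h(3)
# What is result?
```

Accumulator trace (n, acc): (3, 3) -> (2, 9) -> (1, 18) -> return 18

Answer: 18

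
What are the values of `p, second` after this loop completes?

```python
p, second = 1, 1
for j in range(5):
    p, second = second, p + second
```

Fibonacci: after 5 iterations
`p, second` takes the values: (1, 1) → (1, 2) → (2, 3) → (3, 5) → (5, 8) → (8, 13)

Answer: 8, 13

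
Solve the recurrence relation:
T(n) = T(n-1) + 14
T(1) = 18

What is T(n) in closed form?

Unrolling: T(n) = T(1) + 14·(n-1) = 18 + 14(n-1) = 14n + 4.

Answer: T(n) = 14n + 4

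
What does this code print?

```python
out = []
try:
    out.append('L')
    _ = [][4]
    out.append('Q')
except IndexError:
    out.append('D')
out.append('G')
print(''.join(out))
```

Execution trace: 'L' (try body) → 'D' (except IndexError) → 'G' (after the try/except). Output: LDG

Answer: LDG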